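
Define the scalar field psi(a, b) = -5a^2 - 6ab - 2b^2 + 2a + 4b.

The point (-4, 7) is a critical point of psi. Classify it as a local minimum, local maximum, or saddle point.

local maximum

The Hessian of psi is constant: H = [[-10, -6], [-6, -4]].
det(H) = (-10)·(-4) − (-6)² = 4.
det(H) > 0 and tr(H) = -14 < 0, so H is negative definite and the point is a local maximum.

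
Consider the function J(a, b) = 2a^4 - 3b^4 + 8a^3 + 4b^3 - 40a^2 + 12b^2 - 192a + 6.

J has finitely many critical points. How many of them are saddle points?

J separates as a function of a plus a function of b, so ∇J=0 decouples.
∂J/∂a = 8(a - 3)(a + 2)(a + 4) = 0 at a ∈ {-4, -2, 3}; ∂J/∂b = -12b(b - 2)(b + 1) = 0 at b ∈ {-1, 0, 2}.
The Hessian is diagonal: diag(J_aa, J_bb). Second derivatives: J_aa(-4)=112, J_aa(-2)=-80, J_aa(3)=280; J_bb(-1)=-36, J_bb(0)=24, J_bb(2)=-72.
Saddle points occur where the two diagonal entries have opposite signs: (-4, -1), (-4, 2), (-2, 0), (3, -1), (3, 2). Count: 5.

5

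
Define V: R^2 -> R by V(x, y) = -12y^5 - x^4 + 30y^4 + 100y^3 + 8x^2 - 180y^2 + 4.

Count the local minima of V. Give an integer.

2

V separates as a function of x plus a function of y, so ∇V=0 decouples.
∂V/∂x = -4x(x - 2)(x + 2) = 0 at x ∈ {-2, 0, 2}; ∂V/∂y = -60y(y - 3)(y - 1)(y + 2) = 0 at y ∈ {-2, 0, 1, 3}.
The Hessian is diagonal: diag(V_xx, V_yy). Second derivatives: V_xx(-2)=-32, V_xx(0)=16, V_xx(2)=-32; V_yy(-2)=1800, V_yy(0)=-360, V_yy(1)=360, V_yy(3)=-1800.
Local minima occur where both diagonal entries positive: (0, -2), (0, 1). Count: 2.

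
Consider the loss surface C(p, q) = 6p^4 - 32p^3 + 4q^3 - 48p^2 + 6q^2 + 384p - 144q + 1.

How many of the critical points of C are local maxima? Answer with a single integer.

C separates as a function of p plus a function of q, so ∇C=0 decouples.
∂C/∂p = 24(p - 4)(p - 2)(p + 2) = 0 at p ∈ {-2, 2, 4}; ∂C/∂q = 12(q - 3)(q + 4) = 0 at q ∈ {-4, 3}.
The Hessian is diagonal: diag(C_pp, C_qq). Second derivatives: C_pp(-2)=576, C_pp(2)=-192, C_pp(4)=288; C_qq(-4)=-84, C_qq(3)=84.
Local maxima occur where both diagonal entries negative: (2, -4). Count: 1.

1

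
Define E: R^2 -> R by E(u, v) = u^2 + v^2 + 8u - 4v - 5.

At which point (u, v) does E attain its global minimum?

E(u,v) separates as P(u) + Q(v) − 5, so its minimum is min P + min Q − 5.
P'(u) = 2u + 8 vanishes at u ∈ {-4}; Q'(v) = 2v - 4 vanishes at v ∈ {2}.
Local minima of P (where P''>0): P(-4)=-16. Local minima of Q: Q(2)=-4.
So the global minimum of E is P(-4) + Q(2) − 5 = -16 − 4 − 5 = -25, attained at (-4, 2).

(-4, 2)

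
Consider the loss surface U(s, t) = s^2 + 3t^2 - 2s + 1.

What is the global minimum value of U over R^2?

U(s,t) separates as P(s) + Q(t) + 1, so its minimum is min P + min Q + 1.
P'(s) = 2s - 2 vanishes at s ∈ {1}; Q'(t) = 6t vanishes at t ∈ {0}.
Local minima of P (where P''>0): P(1)=-1. Local minima of Q: Q(0)=0.
So the global minimum of U is P(1) + Q(0) + 1 = -1 + 0 + 1 = 0, attained at (1, 0).

0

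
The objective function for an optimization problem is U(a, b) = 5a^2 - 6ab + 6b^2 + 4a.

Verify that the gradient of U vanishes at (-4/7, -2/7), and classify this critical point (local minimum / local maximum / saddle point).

∇U = (10a - 6b + 4, -6a + 12b); substituting (-4/7, -2/7) gives ∇U = (0, 0), so (-4/7, -2/7) is indeed a critical point.
The Hessian of U is constant: H = [[10, -6], [-6, 12]].
det(H) = 10·12 − (-6)² = 84.
det(H) > 0 and tr(H) = 22 > 0, so H is positive definite and the point is a local minimum.

local minimum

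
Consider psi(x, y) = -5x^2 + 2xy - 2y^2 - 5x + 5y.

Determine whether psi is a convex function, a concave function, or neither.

psi is quadratic, so its Hessian is the constant matrix H = [[-10, 2], [2, -4]].
det(H) = 36, tr(H) = -14.
det(H) > 0 and tr(H) < 0, so H is negative definite everywhere: concave.

concave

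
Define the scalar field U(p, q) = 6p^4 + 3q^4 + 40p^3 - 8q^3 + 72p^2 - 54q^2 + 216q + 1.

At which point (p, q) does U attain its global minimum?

(0, -3)

U(p,q) separates as A(p) + B(q) + 1, so its minimum is min A + min B + 1.
A'(p) = 24p(p + 2)(p + 3) vanishes at p ∈ {-3, -2, 0}; B'(q) = 12(q - 3)(q - 2)(q + 3) vanishes at q ∈ {-3, 2, 3}.
Local minima of A (where A''>0): A(-3)=54, A(0)=0. Local minima of B: B(-3)=-675, B(3)=189.
So the global minimum of U is A(0) + B(-3) + 1 = 0 − 675 + 1 = -674, attained at (0, -3).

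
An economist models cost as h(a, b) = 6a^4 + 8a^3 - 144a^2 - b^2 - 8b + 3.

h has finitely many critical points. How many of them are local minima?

0

h separates as a function of a plus a function of b, so ∇h=0 decouples.
∂h/∂a = 24a(a - 3)(a + 4) = 0 at a ∈ {-4, 0, 3}; ∂h/∂b = -2(b + 4) = 0 at b ∈ {-4}.
The Hessian is diagonal: diag(h_aa, h_bb). Second derivatives: h_aa(-4)=672, h_aa(0)=-288, h_aa(3)=504; h_bb(-4)=-2.
Local minima occur where both diagonal entries positive: none. Count: 0.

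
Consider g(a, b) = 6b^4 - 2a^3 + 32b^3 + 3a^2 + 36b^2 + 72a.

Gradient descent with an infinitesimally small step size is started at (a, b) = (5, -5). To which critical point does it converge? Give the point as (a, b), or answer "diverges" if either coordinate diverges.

diverges

g is separable, so gradient descent decouples: a follows -∂g/∂a, b follows -∂g/∂b.
∂g/∂a = -6(a - 4)(a + 3); at a=5 this is -48, so a increases.
∂g/∂b = 24b(b + 1)(b + 3); at b=-5 this is -960, so b increases.
The a-coordinate has no critical point in that direction and runs off to infinity.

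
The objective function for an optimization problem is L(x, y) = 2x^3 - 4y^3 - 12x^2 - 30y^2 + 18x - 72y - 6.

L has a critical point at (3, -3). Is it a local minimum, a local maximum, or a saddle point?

local minimum

The mixed partial ∂²L/∂x∂y is 0, so the Hessian at any point is diag(L_xx, L_yy) = diag(12(x - 2), -12(2y + 5)).
At (3, -3): H = diag(12, 12).
Both eigenvalues are positive, so H is positive definite: a local minimum.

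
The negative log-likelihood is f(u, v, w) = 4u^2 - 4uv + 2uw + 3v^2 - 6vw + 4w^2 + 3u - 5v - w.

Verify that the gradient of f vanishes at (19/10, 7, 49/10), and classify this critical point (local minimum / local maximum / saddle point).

local minimum

∇f = (8u - 4v + 2w + 3, -4u + 6v - 6w - 5, 2u - 6v + 8w - 1); substituting (19/10, 7, 49/10) gives ∇f = (0, 0, 0), so (19/10, 7, 49/10) is indeed a critical point.
The Hessian is constant: H = [[8, -4, 2], [-4, 6, -6], [2, -6, 8]].
Leading principal minors: Δ₁ = 8, Δ₂ = 32, Δ₃ = 40.
All leading minors are positive, so H is positive definite: a local minimum.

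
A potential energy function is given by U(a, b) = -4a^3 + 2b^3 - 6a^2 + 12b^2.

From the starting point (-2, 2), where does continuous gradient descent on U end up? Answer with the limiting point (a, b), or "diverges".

(-1, 0)

U is separable, so gradient descent decouples: a follows -∂U/∂a, b follows -∂U/∂b.
∂U/∂a = -12a(a + 1); at a=-2 this is -24, so a increases.
∂U/∂b = 6b(b + 4); at b=2 this is 72, so b decreases.
a converges to its nearest critical value -1 (a local min of the a-part); b converges to 0. The iterate converges to (-1, 0).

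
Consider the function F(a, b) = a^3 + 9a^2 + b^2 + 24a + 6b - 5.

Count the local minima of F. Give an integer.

1

F separates as a function of a plus a function of b, so ∇F=0 decouples.
∂F/∂a = 3(a + 2)(a + 4) = 0 at a ∈ {-4, -2}; ∂F/∂b = 2(b + 3) = 0 at b ∈ {-3}.
The Hessian is diagonal: diag(F_aa, F_bb). Second derivatives: F_aa(-4)=-6, F_aa(-2)=6; F_bb(-3)=2.
Local minima occur where both diagonal entries positive: (-2, -3). Count: 1.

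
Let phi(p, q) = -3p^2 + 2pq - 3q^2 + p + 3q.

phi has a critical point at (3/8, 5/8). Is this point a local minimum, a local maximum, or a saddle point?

The Hessian of phi is constant: H = [[-6, 2], [2, -6]].
det(H) = (-6)·(-6) − 2² = 32.
det(H) > 0 and tr(H) = -12 < 0, so H is negative definite and the point is a local maximum.

local maximum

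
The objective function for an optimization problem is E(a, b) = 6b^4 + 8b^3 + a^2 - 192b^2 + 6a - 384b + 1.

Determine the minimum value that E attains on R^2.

E(a,b) separates as P(a) + Q(b) + 1, so its minimum is min P + min Q + 1.
P'(a) = 2a + 6 vanishes at a ∈ {-3}; Q'(b) = 24(b - 4)(b + 1)(b + 4) vanishes at b ∈ {-4, -1, 4}.
Local minima of P (where P''>0): P(-3)=-9. Local minima of Q: Q(-4)=-512, Q(4)=-2560.
So the global minimum of E is P(-3) + Q(4) + 1 = -9 − 2560 + 1 = -2568, attained at (-3, 4).

-2568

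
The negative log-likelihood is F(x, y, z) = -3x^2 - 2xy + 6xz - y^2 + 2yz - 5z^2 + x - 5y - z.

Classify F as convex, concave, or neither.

F is quadratic, so its Hessian is the constant matrix H = [[-6, -2, 6], [-2, -2, 2], [6, 2, -10]].
Leading principal minors: -6, 8, -32.
Signs alternate −, +, − ⇒ H ≺ 0 ⇒ concave.

concave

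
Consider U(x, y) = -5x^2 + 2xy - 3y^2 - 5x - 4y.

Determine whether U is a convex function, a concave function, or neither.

U is quadratic, so its Hessian is the constant matrix H = [[-10, 2], [2, -6]].
det(H) = 56, tr(H) = -16.
det(H) > 0 and tr(H) < 0, so H is negative definite everywhere: concave.

concave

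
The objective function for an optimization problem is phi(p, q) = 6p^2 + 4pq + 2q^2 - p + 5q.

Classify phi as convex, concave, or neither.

convex

phi is quadratic, so its Hessian is the constant matrix H = [[12, 4], [4, 4]].
det(H) = 32, tr(H) = 16.
det(H) > 0 and tr(H) > 0, so H is positive definite everywhere: convex.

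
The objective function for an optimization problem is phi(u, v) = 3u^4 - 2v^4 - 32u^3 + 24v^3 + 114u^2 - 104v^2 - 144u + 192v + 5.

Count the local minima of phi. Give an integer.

2

phi separates as a function of u plus a function of v, so ∇phi=0 decouples.
∂phi/∂u = 12(u - 4)(u - 3)(u - 1) = 0 at u ∈ {1, 3, 4}; ∂phi/∂v = -8(v - 4)(v - 3)(v - 2) = 0 at v ∈ {2, 3, 4}.
The Hessian is diagonal: diag(phi_uu, phi_vv). Second derivatives: phi_uu(1)=72, phi_uu(3)=-24, phi_uu(4)=36; phi_vv(2)=-16, phi_vv(3)=8, phi_vv(4)=-16.
Local minima occur where both diagonal entries positive: (1, 3), (4, 3). Count: 2.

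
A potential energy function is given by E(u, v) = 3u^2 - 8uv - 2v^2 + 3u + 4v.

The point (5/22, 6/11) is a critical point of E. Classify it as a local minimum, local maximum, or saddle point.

The Hessian of E is constant: H = [[6, -8], [-8, -4]].
det(H) = 6·(-4) − (-8)² = -88.
Since det(H) < 0, H is indefinite and the critical point is a saddle point.

saddle point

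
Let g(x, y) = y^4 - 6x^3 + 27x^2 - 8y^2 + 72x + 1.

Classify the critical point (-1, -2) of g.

The mixed partial ∂²g/∂x∂y is 0, so the Hessian at any point is diag(g_xx, g_yy) = diag(18(-2x + 3), 4(3y^2 - 4)).
At (-1, -2): H = diag(90, 32).
Both eigenvalues are positive, so H is positive definite: a local minimum.

local minimum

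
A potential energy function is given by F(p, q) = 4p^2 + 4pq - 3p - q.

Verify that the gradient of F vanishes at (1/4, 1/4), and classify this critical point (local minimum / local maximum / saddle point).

saddle point

∇F = (8p + 4q - 3, 4p - 1); substituting (1/4, 1/4) gives ∇F = (0, 0), so (1/4, 1/4) is indeed a critical point.
The Hessian of F is constant: H = [[8, 4], [4, 0]].
det(H) = 8·0 − 4² = -16.
Since det(H) < 0, H is indefinite and the critical point is a saddle point.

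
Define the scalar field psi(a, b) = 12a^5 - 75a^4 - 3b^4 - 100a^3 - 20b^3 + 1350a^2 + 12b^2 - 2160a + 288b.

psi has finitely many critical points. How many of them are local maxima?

4

psi separates as a function of a plus a function of b, so ∇psi=0 decouples.
∂psi/∂a = 60(a - 4)(a - 3)(a - 1)(a + 3) = 0 at a ∈ {-3, 1, 3, 4}; ∂psi/∂b = -12(b - 2)(b + 3)(b + 4) = 0 at b ∈ {-4, -3, 2}.
The Hessian is diagonal: diag(psi_aa, psi_bb). Second derivatives: psi_aa(-3)=-10080, psi_aa(1)=1440, psi_aa(3)=-720, psi_aa(4)=1260; psi_bb(-4)=-72, psi_bb(-3)=60, psi_bb(2)=-360.
Local maxima occur where both diagonal entries negative: (-3, -4), (-3, 2), (3, -4), (3, 2). Count: 4.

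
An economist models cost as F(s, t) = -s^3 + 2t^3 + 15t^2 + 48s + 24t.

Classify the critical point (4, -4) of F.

local maximum

The mixed partial ∂²F/∂s∂t is 0, so the Hessian at any point is diag(F_ss, F_tt) = diag(-6s, 6(2t + 5)).
At (4, -4): H = diag(-24, -18).
Both eigenvalues are negative, so H is negative definite: a local maximum.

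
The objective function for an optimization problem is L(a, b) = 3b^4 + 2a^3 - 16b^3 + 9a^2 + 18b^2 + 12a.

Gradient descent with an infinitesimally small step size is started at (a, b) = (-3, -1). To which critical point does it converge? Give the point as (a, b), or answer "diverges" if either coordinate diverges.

L is separable, so gradient descent decouples: a follows -∂L/∂a, b follows -∂L/∂b.
∂L/∂a = 6(a + 1)(a + 2); at a=-3 this is 12, so a decreases.
∂L/∂b = 12b(b - 3)(b - 1); at b=-1 this is -96, so b increases.
The a-coordinate has no critical point in that direction and runs off to infinity.

diverges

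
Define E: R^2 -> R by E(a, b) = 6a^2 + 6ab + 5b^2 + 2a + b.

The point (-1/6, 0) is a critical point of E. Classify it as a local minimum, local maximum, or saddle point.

local minimum

The Hessian of E is constant: H = [[12, 6], [6, 10]].
det(H) = 12·10 − 6² = 84.
det(H) > 0 and tr(H) = 22 > 0, so H is positive definite and the point is a local minimum.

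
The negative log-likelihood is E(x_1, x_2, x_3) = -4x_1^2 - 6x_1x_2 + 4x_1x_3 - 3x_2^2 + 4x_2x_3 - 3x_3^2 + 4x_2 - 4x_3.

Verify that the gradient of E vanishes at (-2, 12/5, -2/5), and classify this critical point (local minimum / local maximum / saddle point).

∇E = (-8x_1 - 6x_2 + 4x_3, -6x_1 - 6x_2 + 4x_3 + 4, 4x_1 + 4x_2 - 6x_3 - 4); substituting (-2, 12/5, -2/5) gives ∇E = (0, 0, 0), so (-2, 12/5, -2/5) is indeed a critical point.
The Hessian is constant: H = [[-8, -6, 4], [-6, -6, 4], [4, 4, -6]].
Leading principal minors: Δ₁ = -8, Δ₂ = 12, Δ₃ = -40.
The minors alternate sign starting negative (−, +, −), so H is negative definite: a local maximum.

local maximum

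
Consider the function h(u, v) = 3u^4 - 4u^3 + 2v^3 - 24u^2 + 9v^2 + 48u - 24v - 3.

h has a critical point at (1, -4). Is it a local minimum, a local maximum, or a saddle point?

The mixed partial ∂²h/∂u∂v is 0, so the Hessian at any point is diag(h_uu, h_vv) = diag(12(3u^2 - 2u - 4), 6(2v + 3)).
At (1, -4): H = diag(-36, -30).
Both eigenvalues are negative, so H is negative definite: a local maximum.

local maximum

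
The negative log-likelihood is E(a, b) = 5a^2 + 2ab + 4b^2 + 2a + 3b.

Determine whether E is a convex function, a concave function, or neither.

E is quadratic, so its Hessian is the constant matrix H = [[10, 2], [2, 8]].
det(H) = 76, tr(H) = 18.
det(H) > 0 and tr(H) > 0, so H is positive definite everywhere: convex.

convex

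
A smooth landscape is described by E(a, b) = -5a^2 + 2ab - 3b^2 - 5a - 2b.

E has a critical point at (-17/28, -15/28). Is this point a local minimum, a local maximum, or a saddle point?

The Hessian of E is constant: H = [[-10, 2], [2, -6]].
det(H) = (-10)·(-6) − 2² = 56.
det(H) > 0 and tr(H) = -16 < 0, so H is negative definite and the point is a local maximum.

local maximum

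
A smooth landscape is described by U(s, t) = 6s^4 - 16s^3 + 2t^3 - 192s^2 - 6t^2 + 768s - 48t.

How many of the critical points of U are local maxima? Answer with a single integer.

U separates as a function of s plus a function of t, so ∇U=0 decouples.
∂U/∂s = 24(s - 4)(s - 2)(s + 4) = 0 at s ∈ {-4, 2, 4}; ∂U/∂t = 6(t - 4)(t + 2) = 0 at t ∈ {-2, 4}.
The Hessian is diagonal: diag(U_ss, U_tt). Second derivatives: U_ss(-4)=1152, U_ss(2)=-288, U_ss(4)=384; U_tt(-2)=-36, U_tt(4)=36.
Local maxima occur where both diagonal entries negative: (2, -2). Count: 1.

1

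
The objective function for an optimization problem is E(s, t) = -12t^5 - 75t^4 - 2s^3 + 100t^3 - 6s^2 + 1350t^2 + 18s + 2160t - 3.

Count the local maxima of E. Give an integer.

2

E separates as a function of s plus a function of t, so ∇E=0 decouples.
∂E/∂s = -6(s - 1)(s + 3) = 0 at s ∈ {-3, 1}; ∂E/∂t = -60(t - 3)(t + 1)(t + 3)(t + 4) = 0 at t ∈ {-4, -3, -1, 3}.
The Hessian is diagonal: diag(E_ss, E_tt). Second derivatives: E_ss(-3)=24, E_ss(1)=-24; E_tt(-4)=1260, E_tt(-3)=-720, E_tt(-1)=1440, E_tt(3)=-10080.
Local maxima occur where both diagonal entries negative: (1, -3), (1, 3). Count: 2.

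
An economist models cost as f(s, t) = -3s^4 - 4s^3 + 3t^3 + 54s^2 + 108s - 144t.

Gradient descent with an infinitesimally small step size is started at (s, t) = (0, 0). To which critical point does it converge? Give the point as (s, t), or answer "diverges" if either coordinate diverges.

f is separable, so gradient descent decouples: s follows -∂f/∂s, t follows -∂f/∂t.
∂f/∂s = -12(s - 3)(s + 1)(s + 3); at s=0 this is 108, so s decreases.
∂f/∂t = 9(t - 4)(t + 4); at t=0 this is -144, so t increases.
s converges to its nearest critical value -1 (a local min of the s-part); t converges to 4. The iterate converges to (-1, 4).

(-1, 4)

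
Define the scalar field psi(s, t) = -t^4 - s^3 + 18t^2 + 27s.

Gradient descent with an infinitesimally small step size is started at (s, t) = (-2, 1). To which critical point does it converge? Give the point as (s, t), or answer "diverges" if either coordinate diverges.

psi is separable, so gradient descent decouples: s follows -∂psi/∂s, t follows -∂psi/∂t.
∂psi/∂s = -3(s - 3)(s + 3); at s=-2 this is 15, so s decreases.
∂psi/∂t = -4t(t - 3)(t + 3); at t=1 this is 32, so t decreases.
s converges to its nearest critical value -3 (a local min of the s-part); t converges to 0. The iterate converges to (-3, 0).

(-3, 0)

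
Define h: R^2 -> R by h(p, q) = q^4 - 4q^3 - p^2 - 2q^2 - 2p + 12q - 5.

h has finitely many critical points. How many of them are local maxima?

h separates as a function of p plus a function of q, so ∇h=0 decouples.
∂h/∂p = -2(p + 1) = 0 at p ∈ {-1}; ∂h/∂q = 4(q - 3)(q - 1)(q + 1) = 0 at q ∈ {-1, 1, 3}.
The Hessian is diagonal: diag(h_pp, h_qq). Second derivatives: h_pp(-1)=-2; h_qq(-1)=32, h_qq(1)=-16, h_qq(3)=32.
Local maxima occur where both diagonal entries negative: (-1, 1). Count: 1.

1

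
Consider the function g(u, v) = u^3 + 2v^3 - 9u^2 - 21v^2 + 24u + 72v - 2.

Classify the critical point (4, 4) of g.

local minimum

The mixed partial ∂²g/∂u∂v is 0, so the Hessian at any point is diag(g_uu, g_vv) = diag(6(u - 3), 6(2v - 7)).
At (4, 4): H = diag(6, 6).
Both eigenvalues are positive, so H is positive definite: a local minimum.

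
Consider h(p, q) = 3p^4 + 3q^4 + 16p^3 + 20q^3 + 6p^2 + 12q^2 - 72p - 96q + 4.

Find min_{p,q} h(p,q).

h(p,q) separates as A(p) + B(q) + 4, so its minimum is min A + min B + 4.
A'(p) = 12(p - 1)(p + 2)(p + 3) vanishes at p ∈ {-3, -2, 1}; B'(q) = 12(q - 1)(q + 2)(q + 4) vanishes at q ∈ {-4, -2, 1}.
Local minima of A (where A''>0): A(-3)=81, A(1)=-47. Local minima of B: B(-4)=64, B(1)=-61.
So the global minimum of h is A(1) + B(1) + 4 = -47 − 61 + 4 = -104, attained at (1, 1).

-104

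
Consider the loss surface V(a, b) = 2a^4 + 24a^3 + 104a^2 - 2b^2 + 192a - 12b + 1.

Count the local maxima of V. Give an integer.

1

V separates as a function of a plus a function of b, so ∇V=0 decouples.
∂V/∂a = 8(a + 2)(a + 3)(a + 4) = 0 at a ∈ {-4, -3, -2}; ∂V/∂b = -4(b + 3) = 0 at b ∈ {-3}.
The Hessian is diagonal: diag(V_aa, V_bb). Second derivatives: V_aa(-4)=16, V_aa(-3)=-8, V_aa(-2)=16; V_bb(-3)=-4.
Local maxima occur where both diagonal entries negative: (-3, -3). Count: 1.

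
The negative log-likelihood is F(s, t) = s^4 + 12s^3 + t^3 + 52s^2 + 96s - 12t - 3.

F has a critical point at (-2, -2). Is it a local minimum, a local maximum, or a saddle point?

The mixed partial ∂²F/∂s∂t is 0, so the Hessian at any point is diag(F_ss, F_tt) = diag(4(3s^2 + 18s + 26), 6t).
At (-2, -2): H = diag(8, -12).
The eigenvalues have opposite signs, so H is indefinite: a saddle point.

saddle point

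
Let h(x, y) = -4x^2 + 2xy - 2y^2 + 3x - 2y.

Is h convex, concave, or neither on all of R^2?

h is quadratic, so its Hessian is the constant matrix H = [[-8, 2], [2, -4]].
det(H) = 28, tr(H) = -12.
det(H) > 0 and tr(H) < 0, so H is negative definite everywhere: concave.

concave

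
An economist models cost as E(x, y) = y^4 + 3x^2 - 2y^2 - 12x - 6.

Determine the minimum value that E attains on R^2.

E(x,y) separates as P(x) + Q(y) − 6, so its minimum is min P + min Q − 6.
P'(x) = 6x - 12 vanishes at x ∈ {2}; Q'(y) = 4y(y - 1)(y + 1) vanishes at y ∈ {-1, 0, 1}.
Local minima of P (where P''>0): P(2)=-12. Local minima of Q: Q(-1)=-1, Q(1)=-1.
So the global minimum of E is P(2) + Q(-1) − 6 = -12 − 1 − 6 = -19, attained at (2, -1).

-19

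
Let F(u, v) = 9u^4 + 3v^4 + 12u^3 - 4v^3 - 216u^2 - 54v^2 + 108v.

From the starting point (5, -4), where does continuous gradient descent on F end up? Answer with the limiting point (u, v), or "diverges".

(3, -3)

F is separable, so gradient descent decouples: u follows -∂F/∂u, v follows -∂F/∂v.
∂F/∂u = 36u(u - 3)(u + 4); at u=5 this is 3240, so u decreases.
∂F/∂v = 12(v - 3)(v - 1)(v + 3); at v=-4 this is -420, so v increases.
u converges to its nearest critical value 3 (a local min of the u-part); v converges to -3. The iterate converges to (3, -3).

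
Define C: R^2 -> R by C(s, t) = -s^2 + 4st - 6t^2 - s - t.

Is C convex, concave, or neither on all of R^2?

concave

C is quadratic, so its Hessian is the constant matrix H = [[-2, 4], [4, -12]].
det(H) = 8, tr(H) = -14.
det(H) > 0 and tr(H) < 0, so H is negative definite everywhere: concave.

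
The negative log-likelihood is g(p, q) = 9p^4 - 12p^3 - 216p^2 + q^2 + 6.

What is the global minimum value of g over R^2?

-1914

g(p,q) separates as A(p) + B(q) + 6, so its minimum is min A + min B + 6.
A'(p) = 36p(p - 4)(p + 3) vanishes at p ∈ {-3, 0, 4}; B'(q) = 2q vanishes at q ∈ {0}.
Local minima of A (where A''>0): A(-3)=-891, A(4)=-1920. Local minima of B: B(0)=0.
So the global minimum of g is A(4) + B(0) + 6 = -1920 + 0 + 6 = -1914, attained at (4, 0).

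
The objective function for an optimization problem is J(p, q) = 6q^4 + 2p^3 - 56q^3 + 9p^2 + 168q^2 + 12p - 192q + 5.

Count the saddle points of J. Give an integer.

J separates as a function of p plus a function of q, so ∇J=0 decouples.
∂J/∂p = 6(p + 1)(p + 2) = 0 at p ∈ {-2, -1}; ∂J/∂q = 24(q - 4)(q - 2)(q - 1) = 0 at q ∈ {1, 2, 4}.
The Hessian is diagonal: diag(J_pp, J_qq). Second derivatives: J_pp(-2)=-6, J_pp(-1)=6; J_qq(1)=72, J_qq(2)=-48, J_qq(4)=144.
Saddle points occur where the two diagonal entries have opposite signs: (-2, 1), (-2, 4), (-1, 2). Count: 3.

3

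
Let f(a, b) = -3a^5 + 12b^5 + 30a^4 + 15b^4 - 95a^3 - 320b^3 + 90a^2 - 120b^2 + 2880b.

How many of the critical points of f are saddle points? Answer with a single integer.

8

f separates as a function of a plus a function of b, so ∇f=0 decouples.
∂f/∂a = -15a(a - 4)(a - 3)(a - 1) = 0 at a ∈ {0, 1, 3, 4}; ∂f/∂b = 60(b - 3)(b - 2)(b + 2)(b + 4) = 0 at b ∈ {-4, -2, 2, 3}.
The Hessian is diagonal: diag(f_aa, f_bb). Second derivatives: f_aa(0)=180, f_aa(1)=-90, f_aa(3)=90, f_aa(4)=-180; f_bb(-4)=-5040, f_bb(-2)=2400, f_bb(2)=-1440, f_bb(3)=2100.
Saddle points occur where the two diagonal entries have opposite signs: (0, -4), (0, 2), (1, -2), (1, 3), (3, -4), (3, 2), (4, -2), (4, 3). Count: 8.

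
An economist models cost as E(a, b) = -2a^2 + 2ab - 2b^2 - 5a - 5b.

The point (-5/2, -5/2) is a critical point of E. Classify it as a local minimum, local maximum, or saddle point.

The Hessian of E is constant: H = [[-4, 2], [2, -4]].
det(H) = (-4)·(-4) − 2² = 12.
det(H) > 0 and tr(H) = -8 < 0, so H is negative definite and the point is a local maximum.

local maximum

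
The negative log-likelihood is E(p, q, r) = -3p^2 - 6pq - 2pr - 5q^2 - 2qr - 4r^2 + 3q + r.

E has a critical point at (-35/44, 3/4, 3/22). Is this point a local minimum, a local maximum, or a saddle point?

local maximum

The Hessian is constant: H = [[-6, -6, -2], [-6, -10, -2], [-2, -2, -8]].
Leading principal minors: Δ₁ = -6, Δ₂ = 24, Δ₃ = -176.
The minors alternate sign starting negative (−, +, −), so H is negative definite: a local maximum.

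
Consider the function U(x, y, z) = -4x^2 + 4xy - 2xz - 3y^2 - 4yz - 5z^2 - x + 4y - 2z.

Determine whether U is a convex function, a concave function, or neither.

concave

U is quadratic, so its Hessian is the constant matrix H = [[-8, 4, -2], [4, -6, -4], [-2, -4, -10]].
Leading principal minors: -8, 32, -104.
Signs alternate −, +, − ⇒ H ≺ 0 ⇒ concave.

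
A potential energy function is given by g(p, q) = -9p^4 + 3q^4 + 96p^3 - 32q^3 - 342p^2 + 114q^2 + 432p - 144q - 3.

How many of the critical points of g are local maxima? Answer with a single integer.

2

g separates as a function of p plus a function of q, so ∇g=0 decouples.
∂g/∂p = -36(p - 4)(p - 3)(p - 1) = 0 at p ∈ {1, 3, 4}; ∂g/∂q = 12(q - 4)(q - 3)(q - 1) = 0 at q ∈ {1, 3, 4}.
The Hessian is diagonal: diag(g_pp, g_qq). Second derivatives: g_pp(1)=-216, g_pp(3)=72, g_pp(4)=-108; g_qq(1)=72, g_qq(3)=-24, g_qq(4)=36.
Local maxima occur where both diagonal entries negative: (1, 3), (4, 3). Count: 2.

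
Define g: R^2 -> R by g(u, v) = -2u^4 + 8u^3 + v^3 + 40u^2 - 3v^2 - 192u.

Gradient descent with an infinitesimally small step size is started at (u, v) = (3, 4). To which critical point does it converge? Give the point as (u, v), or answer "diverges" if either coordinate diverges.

(2, 2)

g is separable, so gradient descent decouples: u follows -∂g/∂u, v follows -∂g/∂v.
∂g/∂u = -8(u - 4)(u - 2)(u + 3); at u=3 this is 48, so u decreases.
∂g/∂v = 3v(v - 2); at v=4 this is 24, so v decreases.
u converges to its nearest critical value 2 (a local min of the u-part); v converges to 2. The iterate converges to (2, 2).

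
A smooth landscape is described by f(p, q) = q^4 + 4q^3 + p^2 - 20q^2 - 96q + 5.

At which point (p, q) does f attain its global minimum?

f(p,q) separates as A(p) + B(q) + 5, so its minimum is min A + min B + 5.
A'(p) = 2p vanishes at p ∈ {0}; B'(q) = 4(q - 3)(q + 2)(q + 4) vanishes at q ∈ {-4, -2, 3}.
Local minima of A (where A''>0): A(0)=0. Local minima of B: B(-4)=64, B(3)=-279.
So the global minimum of f is A(0) + B(3) + 5 = 0 − 279 + 5 = -274, attained at (0, 3).

(0, 3)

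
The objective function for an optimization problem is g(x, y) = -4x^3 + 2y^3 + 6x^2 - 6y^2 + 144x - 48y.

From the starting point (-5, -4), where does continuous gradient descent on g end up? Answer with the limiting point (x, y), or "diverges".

diverges

g is separable, so gradient descent decouples: x follows -∂g/∂x, y follows -∂g/∂y.
∂g/∂x = -12(x - 4)(x + 3); at x=-5 this is -216, so x increases.
∂g/∂y = 6(y - 4)(y + 2); at y=-4 this is 96, so y decreases.
The y-coordinate has no critical point in that direction and runs off to infinity.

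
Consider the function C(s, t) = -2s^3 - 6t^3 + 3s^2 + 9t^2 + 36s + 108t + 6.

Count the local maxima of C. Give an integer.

C separates as a function of s plus a function of t, so ∇C=0 decouples.
∂C/∂s = -6(s - 3)(s + 2) = 0 at s ∈ {-2, 3}; ∂C/∂t = -18(t - 3)(t + 2) = 0 at t ∈ {-2, 3}.
The Hessian is diagonal: diag(C_ss, C_tt). Second derivatives: C_ss(-2)=30, C_ss(3)=-30; C_tt(-2)=90, C_tt(3)=-90.
Local maxima occur where both diagonal entries negative: (3, 3). Count: 1.

1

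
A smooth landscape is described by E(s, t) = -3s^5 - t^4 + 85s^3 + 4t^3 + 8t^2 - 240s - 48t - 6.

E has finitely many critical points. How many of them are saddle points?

6

E separates as a function of s plus a function of t, so ∇E=0 decouples.
∂E/∂s = -15(s - 4)(s - 1)(s + 1)(s + 4) = 0 at s ∈ {-4, -1, 1, 4}; ∂E/∂t = -4(t - 3)(t - 2)(t + 2) = 0 at t ∈ {-2, 2, 3}.
The Hessian is diagonal: diag(E_ss, E_tt). Second derivatives: E_ss(-4)=1800, E_ss(-1)=-450, E_ss(1)=450, E_ss(4)=-1800; E_tt(-2)=-80, E_tt(2)=16, E_tt(3)=-20.
Saddle points occur where the two diagonal entries have opposite signs: (-4, -2), (-4, 3), (-1, 2), (1, -2), (1, 3), (4, 2). Count: 6.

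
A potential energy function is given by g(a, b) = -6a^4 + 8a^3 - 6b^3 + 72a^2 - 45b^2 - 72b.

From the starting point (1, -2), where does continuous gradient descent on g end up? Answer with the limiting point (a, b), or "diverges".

(0, -4)

g is separable, so gradient descent decouples: a follows -∂g/∂a, b follows -∂g/∂b.
∂g/∂a = -24a(a - 3)(a + 2); at a=1 this is 144, so a decreases.
∂g/∂b = -18(b + 1)(b + 4); at b=-2 this is 36, so b decreases.
a converges to its nearest critical value 0 (a local min of the a-part); b converges to -4. The iterate converges to (0, -4).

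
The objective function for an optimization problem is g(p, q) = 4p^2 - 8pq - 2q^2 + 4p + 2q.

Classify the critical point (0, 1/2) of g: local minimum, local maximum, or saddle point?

The Hessian of g is constant: H = [[8, -8], [-8, -4]].
det(H) = 8·(-4) − (-8)² = -96.
Since det(H) < 0, H is indefinite and the critical point is a saddle point.

saddle point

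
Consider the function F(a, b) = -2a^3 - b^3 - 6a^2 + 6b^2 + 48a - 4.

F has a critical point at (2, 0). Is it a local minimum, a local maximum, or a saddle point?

The mixed partial ∂²F/∂a∂b is 0, so the Hessian at any point is diag(F_aa, F_bb) = diag(-12(a + 1), 6(-b + 2)).
At (2, 0): H = diag(-36, 12).
The eigenvalues have opposite signs, so H is indefinite: a saddle point.

saddle point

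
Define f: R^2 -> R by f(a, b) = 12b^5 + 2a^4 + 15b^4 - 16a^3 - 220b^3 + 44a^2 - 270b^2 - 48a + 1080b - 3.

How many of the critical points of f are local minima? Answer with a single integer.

4

f separates as a function of a plus a function of b, so ∇f=0 decouples.
∂f/∂a = 8(a - 3)(a - 2)(a - 1) = 0 at a ∈ {1, 2, 3}; ∂f/∂b = 60(b - 3)(b - 1)(b + 2)(b + 3) = 0 at b ∈ {-3, -2, 1, 3}.
The Hessian is diagonal: diag(f_aa, f_bb). Second derivatives: f_aa(1)=16, f_aa(2)=-8, f_aa(3)=16; f_bb(-3)=-1440, f_bb(-2)=900, f_bb(1)=-1440, f_bb(3)=3600.
Local minima occur where both diagonal entries positive: (1, -2), (1, 3), (3, -2), (3, 3). Count: 4.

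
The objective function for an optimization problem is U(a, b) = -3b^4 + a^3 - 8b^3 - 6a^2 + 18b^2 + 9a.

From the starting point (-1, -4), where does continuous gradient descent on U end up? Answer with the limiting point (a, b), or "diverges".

U is separable, so gradient descent decouples: a follows -∂U/∂a, b follows -∂U/∂b.
∂U/∂a = 3(a - 3)(a - 1); at a=-1 this is 24, so a decreases.
∂U/∂b = -12b(b - 1)(b + 3); at b=-4 this is 240, so b decreases.
The a-coordinate has no critical point in that direction and runs off to infinity.

diverges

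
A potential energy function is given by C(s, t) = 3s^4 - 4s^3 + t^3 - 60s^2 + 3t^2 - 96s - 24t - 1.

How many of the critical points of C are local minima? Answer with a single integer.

2

C separates as a function of s plus a function of t, so ∇C=0 decouples.
∂C/∂s = 12(s - 4)(s + 1)(s + 2) = 0 at s ∈ {-2, -1, 4}; ∂C/∂t = 3(t - 2)(t + 4) = 0 at t ∈ {-4, 2}.
The Hessian is diagonal: diag(C_ss, C_tt). Second derivatives: C_ss(-2)=72, C_ss(-1)=-60, C_ss(4)=360; C_tt(-4)=-18, C_tt(2)=18.
Local minima occur where both diagonal entries positive: (-2, 2), (4, 2). Count: 2.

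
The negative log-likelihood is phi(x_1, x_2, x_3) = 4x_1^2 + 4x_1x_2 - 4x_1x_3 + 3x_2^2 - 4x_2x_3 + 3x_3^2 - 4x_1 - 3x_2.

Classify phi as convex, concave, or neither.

phi is quadratic, so its Hessian is the constant matrix H = [[8, 4, -4], [4, 6, -4], [-4, -4, 6]].
Leading principal minors: 8, 32, 96.
All positive ⇒ H ≻ 0 ⇒ convex.

convex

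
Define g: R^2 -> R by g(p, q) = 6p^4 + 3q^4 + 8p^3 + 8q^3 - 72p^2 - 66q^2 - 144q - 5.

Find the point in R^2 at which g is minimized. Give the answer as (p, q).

(-3, 3)

g(p,q) separates as A(p) + B(q) − 5, so its minimum is min A + min B − 5.
A'(p) = 24p(p - 2)(p + 3) vanishes at p ∈ {-3, 0, 2}; B'(q) = 12(q - 3)(q + 1)(q + 4) vanishes at q ∈ {-4, -1, 3}.
Local minima of A (where A''>0): A(-3)=-378, A(2)=-128. Local minima of B: B(-4)=-224, B(3)=-567.
So the global minimum of g is A(-3) + B(3) − 5 = -378 − 567 − 5 = -950, attained at (-3, 3).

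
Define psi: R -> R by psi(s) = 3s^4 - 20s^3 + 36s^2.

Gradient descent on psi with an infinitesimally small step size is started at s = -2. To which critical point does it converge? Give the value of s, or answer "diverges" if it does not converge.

psi'(s) = 12s(s - 3)(s - 2), so psi'(-2) = -480.
Gradient descent moves in the -psi' direction, i.e. s is increasing.
The nearest critical point in that direction is s = 0, where psi'' = 72 > 0 (a local minimum). The iterate converges there.

0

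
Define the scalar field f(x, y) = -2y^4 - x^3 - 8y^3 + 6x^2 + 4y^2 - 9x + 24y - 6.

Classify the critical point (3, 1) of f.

local maximum

The mixed partial ∂²f/∂x∂y is 0, so the Hessian at any point is diag(f_xx, f_yy) = diag(6(-x + 2), 8(-3y^2 - 6y + 1)).
At (3, 1): H = diag(-6, -64).
Both eigenvalues are negative, so H is negative definite: a local maximum.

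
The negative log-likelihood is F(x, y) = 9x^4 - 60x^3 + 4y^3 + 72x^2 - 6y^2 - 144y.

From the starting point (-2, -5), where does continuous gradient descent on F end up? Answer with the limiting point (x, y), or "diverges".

F is separable, so gradient descent decouples: x follows -∂F/∂x, y follows -∂F/∂y.
∂F/∂x = 36x(x - 4)(x - 1); at x=-2 this is -1296, so x increases.
∂F/∂y = 12(y - 4)(y + 3); at y=-5 this is 216, so y decreases.
The y-coordinate has no critical point in that direction and runs off to infinity.

diverges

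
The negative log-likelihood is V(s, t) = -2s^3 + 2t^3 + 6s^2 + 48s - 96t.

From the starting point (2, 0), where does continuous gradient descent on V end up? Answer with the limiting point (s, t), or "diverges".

(-2, 4)

V is separable, so gradient descent decouples: s follows -∂V/∂s, t follows -∂V/∂t.
∂V/∂s = -6(s - 4)(s + 2); at s=2 this is 48, so s decreases.
∂V/∂t = 6(t - 4)(t + 4); at t=0 this is -96, so t increases.
s converges to its nearest critical value -2 (a local min of the s-part); t converges to 4. The iterate converges to (-2, 4).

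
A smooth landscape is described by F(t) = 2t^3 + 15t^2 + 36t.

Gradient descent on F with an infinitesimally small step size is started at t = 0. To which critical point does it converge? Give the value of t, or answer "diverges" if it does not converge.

-2

F'(t) = 6(t + 2)(t + 3), so F'(0) = 36.
Gradient descent moves in the -F' direction, i.e. t is decreasing.
The nearest critical point in that direction is t = -2, where F'' = 6 > 0 (a local minimum). The iterate converges there.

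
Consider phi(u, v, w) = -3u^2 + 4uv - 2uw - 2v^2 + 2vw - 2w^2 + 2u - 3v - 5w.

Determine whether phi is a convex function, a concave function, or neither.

phi is quadratic, so its Hessian is the constant matrix H = [[-6, 4, -2], [4, -4, 2], [-2, 2, -4]].
Leading principal minors: -6, 8, -24.
Signs alternate −, +, − ⇒ H ≺ 0 ⇒ concave.

concave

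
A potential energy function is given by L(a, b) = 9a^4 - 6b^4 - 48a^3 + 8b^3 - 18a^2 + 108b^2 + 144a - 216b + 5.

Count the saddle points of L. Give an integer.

5

L separates as a function of a plus a function of b, so ∇L=0 decouples.
∂L/∂a = 36(a - 4)(a - 1)(a + 1) = 0 at a ∈ {-1, 1, 4}; ∂L/∂b = -24(b - 3)(b - 1)(b + 3) = 0 at b ∈ {-3, 1, 3}.
The Hessian is diagonal: diag(L_aa, L_bb). Second derivatives: L_aa(-1)=360, L_aa(1)=-216, L_aa(4)=540; L_bb(-3)=-576, L_bb(1)=192, L_bb(3)=-288.
Saddle points occur where the two diagonal entries have opposite signs: (-1, -3), (-1, 3), (1, 1), (4, -3), (4, 3). Count: 5.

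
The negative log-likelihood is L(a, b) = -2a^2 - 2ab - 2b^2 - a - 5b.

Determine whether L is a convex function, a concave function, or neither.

concave

L is quadratic, so its Hessian is the constant matrix H = [[-4, -2], [-2, -4]].
det(H) = 12, tr(H) = -8.
det(H) > 0 and tr(H) < 0, so H is negative definite everywhere: concave.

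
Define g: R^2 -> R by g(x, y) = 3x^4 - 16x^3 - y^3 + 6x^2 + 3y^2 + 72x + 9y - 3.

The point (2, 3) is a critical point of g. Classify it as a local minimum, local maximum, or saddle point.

local maximum

The mixed partial ∂²g/∂x∂y is 0, so the Hessian at any point is diag(g_xx, g_yy) = diag(12(3x^2 - 8x + 1), 6(-y + 1)).
At (2, 3): H = diag(-36, -12).
Both eigenvalues are negative, so H is negative definite: a local maximum.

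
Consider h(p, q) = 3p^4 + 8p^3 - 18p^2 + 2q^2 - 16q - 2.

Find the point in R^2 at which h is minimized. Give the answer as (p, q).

(-3, 4)

h(p,q) separates as A(p) + B(q) − 2, so its minimum is min A + min B − 2.
A'(p) = 12p(p - 1)(p + 3) vanishes at p ∈ {-3, 0, 1}; B'(q) = 4q - 16 vanishes at q ∈ {4}.
Local minima of A (where A''>0): A(-3)=-135, A(1)=-7. Local minima of B: B(4)=-32.
So the global minimum of h is A(-3) + B(4) − 2 = -135 − 32 − 2 = -169, attained at (-3, 4).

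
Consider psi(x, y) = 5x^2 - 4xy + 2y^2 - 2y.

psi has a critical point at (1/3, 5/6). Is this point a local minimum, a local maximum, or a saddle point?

local minimum

The Hessian of psi is constant: H = [[10, -4], [-4, 4]].
det(H) = 10·4 − (-4)² = 24.
det(H) > 0 and tr(H) = 14 > 0, so H is positive definite and the point is a local minimum.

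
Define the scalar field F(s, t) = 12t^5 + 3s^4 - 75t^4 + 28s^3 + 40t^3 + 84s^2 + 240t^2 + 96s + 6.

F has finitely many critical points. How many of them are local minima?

4

F separates as a function of s plus a function of t, so ∇F=0 decouples.
∂F/∂s = 12(s + 1)(s + 2)(s + 4) = 0 at s ∈ {-4, -2, -1}; ∂F/∂t = 60t(t - 4)(t - 2)(t + 1) = 0 at t ∈ {-1, 0, 2, 4}.
The Hessian is diagonal: diag(F_ss, F_tt). Second derivatives: F_ss(-4)=72, F_ss(-2)=-24, F_ss(-1)=36; F_tt(-1)=-900, F_tt(0)=480, F_tt(2)=-720, F_tt(4)=2400.
Local minima occur where both diagonal entries positive: (-4, 0), (-4, 4), (-1, 0), (-1, 4). Count: 4.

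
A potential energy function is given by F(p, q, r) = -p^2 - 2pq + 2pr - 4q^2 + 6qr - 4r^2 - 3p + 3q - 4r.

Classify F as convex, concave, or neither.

F is quadratic, so its Hessian is the constant matrix H = [[-2, -2, 2], [-2, -8, 6], [2, 6, -8]].
Leading principal minors: -2, 12, -40.
Signs alternate −, +, − ⇒ H ≺ 0 ⇒ concave.

concave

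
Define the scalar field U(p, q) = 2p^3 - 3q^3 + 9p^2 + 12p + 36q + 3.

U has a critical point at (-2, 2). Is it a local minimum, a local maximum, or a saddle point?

local maximum

The mixed partial ∂²U/∂p∂q is 0, so the Hessian at any point is diag(U_pp, U_qq) = diag(6(2p + 3), -18q).
At (-2, 2): H = diag(-6, -36).
Both eigenvalues are negative, so H is negative definite: a local maximum.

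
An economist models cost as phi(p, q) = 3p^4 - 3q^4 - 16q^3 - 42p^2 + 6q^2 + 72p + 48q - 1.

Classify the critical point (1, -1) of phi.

saddle point

The mixed partial ∂²phi/∂p∂q is 0, so the Hessian at any point is diag(phi_pp, phi_qq) = diag(12(3p^2 - 7), 12(-3q^2 - 8q + 1)).
At (1, -1): H = diag(-48, 72).
The eigenvalues have opposite signs, so H is indefinite: a saddle point.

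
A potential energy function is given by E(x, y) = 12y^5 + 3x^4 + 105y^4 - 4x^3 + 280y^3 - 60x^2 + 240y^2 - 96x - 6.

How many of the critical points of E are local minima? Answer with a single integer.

4

E separates as a function of x plus a function of y, so ∇E=0 decouples.
∂E/∂x = 12(x - 4)(x + 1)(x + 2) = 0 at x ∈ {-2, -1, 4}; ∂E/∂y = 60y(y + 1)(y + 2)(y + 4) = 0 at y ∈ {-4, -2, -1, 0}.
The Hessian is diagonal: diag(E_xx, E_yy). Second derivatives: E_xx(-2)=72, E_xx(-1)=-60, E_xx(4)=360; E_yy(-4)=-1440, E_yy(-2)=240, E_yy(-1)=-180, E_yy(0)=480.
Local minima occur where both diagonal entries positive: (-2, -2), (-2, 0), (4, -2), (4, 0). Count: 4.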